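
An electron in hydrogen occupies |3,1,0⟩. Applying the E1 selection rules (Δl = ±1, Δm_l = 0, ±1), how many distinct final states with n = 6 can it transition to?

E1 requires Δl = ±1, so l_f ∈ {0, 2}; with 0 ≤ l_f ≤ n_f−1 = 5, the allowed l_f values are {0, 2}.
For l_f = 0: m_f ∈ {m_i−1, m_i, m_i+1} ∩ [−0, 0] = {0} → 1 state.
For l_f = 2: m_f ∈ {m_i−1, m_i, m_i+1} ∩ [−2, 2] = {-1, 0, 1} → 3 states.
Total: 4.

4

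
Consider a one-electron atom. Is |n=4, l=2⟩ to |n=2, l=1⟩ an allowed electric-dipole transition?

allowed

l: 2 → 1 (Δl = -1). Δl = ±1 ok.
All E1 selection rules are satisfied.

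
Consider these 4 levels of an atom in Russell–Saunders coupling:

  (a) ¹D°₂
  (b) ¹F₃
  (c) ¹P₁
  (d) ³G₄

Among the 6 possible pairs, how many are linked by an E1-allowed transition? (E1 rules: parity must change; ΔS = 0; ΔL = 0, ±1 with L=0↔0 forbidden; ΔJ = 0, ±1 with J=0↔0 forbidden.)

(a)–(b): allowed.
(a)–(c): allowed.
(a)–(d): forbidden (ΔS, ΔL, ΔJ).
(b)–(c): forbidden (parity, ΔL, ΔJ).
(b)–(d): forbidden (parity, ΔS).
(c)–(d): forbidden (parity, ΔS, ΔL, ΔJ).
Allowed pairs: 2 of 6.

2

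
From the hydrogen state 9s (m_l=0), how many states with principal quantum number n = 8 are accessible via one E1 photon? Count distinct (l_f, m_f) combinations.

E1 requires Δl = ±1, so l_f ∈ {-1, 1}; with 0 ≤ l_f ≤ n_f−1 = 7, the allowed l_f values are {1}.
For l_f = 1: m_f ∈ {m_i−1, m_i, m_i+1} ∩ [−1, 1] = {-1, 0, 1} → 3 states.
Total: 3.

3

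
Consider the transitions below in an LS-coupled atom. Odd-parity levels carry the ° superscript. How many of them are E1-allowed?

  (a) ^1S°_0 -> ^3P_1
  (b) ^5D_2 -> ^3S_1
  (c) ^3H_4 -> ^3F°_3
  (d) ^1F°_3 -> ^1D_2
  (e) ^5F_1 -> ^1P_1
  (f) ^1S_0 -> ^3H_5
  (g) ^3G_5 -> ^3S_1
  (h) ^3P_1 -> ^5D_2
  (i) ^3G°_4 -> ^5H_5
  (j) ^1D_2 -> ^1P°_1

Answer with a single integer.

(a) forbidden (ΔS fails)
(b) forbidden (parity, ΔS, ΔL fail)
(c) forbidden (ΔL fails)
(d) allowed
(e) forbidden (parity, ΔS, ΔL fail)
(f) forbidden (parity, ΔS, ΔL, ΔJ fail)
(g) forbidden (parity, ΔL, ΔJ fail)
(h) forbidden (parity, ΔS fail)
(i) forbidden (ΔS fails)
(j) allowed
Total allowed: 2 of 10.

2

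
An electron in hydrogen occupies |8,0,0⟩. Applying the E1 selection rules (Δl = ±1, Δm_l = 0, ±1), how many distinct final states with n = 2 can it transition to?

E1 requires Δl = ±1, so l_f ∈ {-1, 1}; with 0 ≤ l_f ≤ n_f−1 = 1, the allowed l_f values are {1}.
For l_f = 1: m_f ∈ {m_i−1, m_i, m_i+1} ∩ [−1, 1] = {-1, 0, 1} → 3 states.
Total: 3.

3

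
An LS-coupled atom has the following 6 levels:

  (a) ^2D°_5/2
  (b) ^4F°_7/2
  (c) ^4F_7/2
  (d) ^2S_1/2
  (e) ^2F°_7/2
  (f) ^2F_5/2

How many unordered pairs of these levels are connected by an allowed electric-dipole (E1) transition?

3

(a)–(b): forbidden (parity, ΔS).
(a)–(c): forbidden (ΔS).
(a)–(d): forbidden (ΔL, ΔJ).
(a)–(e): forbidden (parity).
(a)–(f): allowed.
(b)–(c): allowed.
(b)–(d): forbidden (ΔS, ΔL, ΔJ).
(b)–(e): forbidden (parity, ΔS).
(b)–(f): forbidden (ΔS).
(c)–(d): forbidden (parity, ΔS, ΔL, ΔJ).
(c)–(e): forbidden (ΔS).
(c)–(f): forbidden (parity, ΔS).
(d)–(e): forbidden (ΔL, ΔJ).
(d)–(f): forbidden (parity, ΔL, ΔJ).
(e)–(f): allowed.
Allowed pairs: 3 of 15.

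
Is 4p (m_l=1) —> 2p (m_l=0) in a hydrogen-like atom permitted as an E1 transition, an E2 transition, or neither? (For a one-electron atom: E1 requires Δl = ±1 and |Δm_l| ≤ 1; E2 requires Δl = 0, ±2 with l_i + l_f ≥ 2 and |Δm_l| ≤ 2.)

Δl = 1 − 1 = +0; l_i + l_f = 2.
Δm_l = -1.
E1 (Δl = ±1, |Δm_l| ≤ 1): not satisfied.
E2 (Δl = 0,±2, l_i+l_f ≥ 2, |Δm_l| ≤ 2): satisfied.

E2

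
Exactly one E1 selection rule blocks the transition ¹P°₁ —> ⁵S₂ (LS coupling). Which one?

ΔL = 0, ±1 (not L=0↔0): L: 1 → 0, ΔL = -1 — satisfied.
ΔS = 0: S: 0 → 2 — violated.
ΔJ = 0, ±1 (not J=0↔0): J: 1 → 2, ΔJ = +1 — satisfied.
Parity must change: odd → even — satisfied.

the ΔS = 0 rule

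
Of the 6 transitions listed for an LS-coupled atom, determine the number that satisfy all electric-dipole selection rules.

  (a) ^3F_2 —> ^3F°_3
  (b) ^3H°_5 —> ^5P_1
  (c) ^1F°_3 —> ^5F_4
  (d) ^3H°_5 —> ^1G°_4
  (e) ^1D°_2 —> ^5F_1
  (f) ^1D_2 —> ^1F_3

1

(a) allowed
(b) forbidden (ΔS, ΔL, ΔJ fail)
(c) forbidden (ΔS fails)
(d) forbidden (parity, ΔS fail)
(e) forbidden (ΔS fails)
(f) forbidden (parity fails)
Total allowed: 1 of 6.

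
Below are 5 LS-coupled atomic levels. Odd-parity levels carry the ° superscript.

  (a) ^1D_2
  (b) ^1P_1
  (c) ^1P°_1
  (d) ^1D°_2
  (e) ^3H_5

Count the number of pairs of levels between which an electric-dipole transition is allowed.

(a)–(b): forbidden (parity).
(a)–(c): allowed.
(a)–(d): allowed.
(a)–(e): forbidden (parity, ΔS, ΔL, ΔJ).
(b)–(c): allowed.
(b)–(d): allowed.
(b)–(e): forbidden (parity, ΔS, ΔL, ΔJ).
(c)–(d): forbidden (parity).
(c)–(e): forbidden (ΔS, ΔL, ΔJ).
(d)–(e): forbidden (ΔS, ΔL, ΔJ).
Allowed pairs: 4 of 10.

4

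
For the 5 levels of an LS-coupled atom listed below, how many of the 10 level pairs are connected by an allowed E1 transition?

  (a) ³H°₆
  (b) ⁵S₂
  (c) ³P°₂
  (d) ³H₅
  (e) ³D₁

(a)–(b): forbidden (ΔS, ΔL, ΔJ).
(a)–(c): forbidden (parity, ΔL, ΔJ).
(a)–(d): allowed.
(a)–(e): forbidden (ΔL, ΔJ).
(b)–(c): forbidden (ΔS).
(b)–(d): forbidden (parity, ΔS, ΔL, ΔJ).
(b)–(e): forbidden (parity, ΔS, ΔL).
(c)–(d): forbidden (ΔL, ΔJ).
(c)–(e): allowed.
(d)–(e): forbidden (parity, ΔL, ΔJ).
Allowed pairs: 2 of 10.

2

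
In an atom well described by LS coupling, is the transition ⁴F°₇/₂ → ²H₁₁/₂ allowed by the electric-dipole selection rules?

forbidden

Initial level: S=3/2, L=3, J=7/2, parity odd. Final level: S=1/2, L=5, J=11/2, parity even.
ΔS = 0: S: 3/2 → 1/2 — fails.
Parity must change: odd → even — passes.
ΔL = 0, ±1 (not L=0↔0): L: 3 → 5, ΔL = +2 — fails.
ΔJ = 0, ±1 (not J=0↔0): J: 7/2 → 11/2, ΔJ = +2 — fails.
Rule(s) violated: ΔS, ΔL, ΔJ.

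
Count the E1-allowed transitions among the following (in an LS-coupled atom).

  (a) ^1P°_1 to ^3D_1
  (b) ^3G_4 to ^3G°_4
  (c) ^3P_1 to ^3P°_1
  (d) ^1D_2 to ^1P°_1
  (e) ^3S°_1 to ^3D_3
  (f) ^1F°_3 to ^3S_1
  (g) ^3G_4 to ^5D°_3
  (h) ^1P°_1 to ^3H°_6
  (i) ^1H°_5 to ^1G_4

(a) forbidden (ΔS fails)
(b) allowed
(c) allowed
(d) allowed
(e) forbidden (ΔL, ΔJ fail)
(f) forbidden (ΔS, ΔL, ΔJ fail)
(g) forbidden (ΔS, ΔL fail)
(h) forbidden (parity, ΔS, ΔL, ΔJ fail)
(i) allowed
Total allowed: 4 of 9.

4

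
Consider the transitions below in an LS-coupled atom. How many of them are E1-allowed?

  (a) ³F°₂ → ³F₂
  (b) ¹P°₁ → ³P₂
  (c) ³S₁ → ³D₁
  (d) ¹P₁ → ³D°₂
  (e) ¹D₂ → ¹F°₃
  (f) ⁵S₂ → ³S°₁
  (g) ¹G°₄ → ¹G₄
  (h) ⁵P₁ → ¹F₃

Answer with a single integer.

(a) allowed
(b) forbidden (ΔS fails)
(c) forbidden (parity, ΔL fail)
(d) forbidden (ΔS fails)
(e) allowed
(f) forbidden (ΔS, ΔL fail)
(g) allowed
(h) forbidden (parity, ΔS, ΔL, ΔJ fail)
Total allowed: 3 of 8.

3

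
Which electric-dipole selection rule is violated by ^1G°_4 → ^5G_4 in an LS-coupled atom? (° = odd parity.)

the ΔS = 0 rule

Reading off the term symbols: S 0→2, L 4→4, J 4→4, parity odd→even.
Parity must change: odd → even — satisfied.
ΔS = 0: S: 0 → 2 — violated.
ΔL = 0, ±1 (not L=0↔0): L: 4 → 4, ΔL = +0 — satisfied.
ΔJ = 0, ±1 (not J=0↔0): J: 4 → 4, ΔJ = +0 — satisfied.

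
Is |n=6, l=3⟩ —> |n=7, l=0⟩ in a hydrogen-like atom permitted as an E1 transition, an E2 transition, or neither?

neither

Δl = 0 − 3 = -3; l_i + l_f = 3.
E1 (Δl = ±1): not satisfied.
E2 (Δl = 0,±2, l_i+l_f ≥ 2): not satisfied.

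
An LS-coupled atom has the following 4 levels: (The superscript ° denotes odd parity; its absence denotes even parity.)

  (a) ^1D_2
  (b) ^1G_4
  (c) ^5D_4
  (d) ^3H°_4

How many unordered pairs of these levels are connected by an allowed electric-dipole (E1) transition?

(a)–(b): forbidden (parity, ΔL, ΔJ).
(a)–(c): forbidden (parity, ΔS, ΔJ).
(a)–(d): forbidden (ΔS, ΔL, ΔJ).
(b)–(c): forbidden (parity, ΔS, ΔL).
(b)–(d): forbidden (ΔS).
(c)–(d): forbidden (ΔS, ΔL).
Allowed pairs: 0 of 6.

0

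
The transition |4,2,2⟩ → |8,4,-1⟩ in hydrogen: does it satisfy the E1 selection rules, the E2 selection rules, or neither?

Δl = 4 − 2 = +2; l_i + l_f = 6.
Δm_l = -3.
E1 (Δl = ±1, |Δm_l| ≤ 1): not satisfied.
E2 (Δl = 0,±2, l_i+l_f ≥ 2, |Δm_l| ≤ 2): not satisfied.

neither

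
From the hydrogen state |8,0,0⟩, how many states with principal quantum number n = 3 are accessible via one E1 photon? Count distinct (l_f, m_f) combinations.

E1 requires Δl = ±1, so l_f ∈ {-1, 1}; with 0 ≤ l_f ≤ n_f−1 = 2, the allowed l_f values are {1}.
For l_f = 1: m_f ∈ {m_i−1, m_i, m_i+1} ∩ [−1, 1] = {-1, 0, 1} → 3 states.
Total: 3.

3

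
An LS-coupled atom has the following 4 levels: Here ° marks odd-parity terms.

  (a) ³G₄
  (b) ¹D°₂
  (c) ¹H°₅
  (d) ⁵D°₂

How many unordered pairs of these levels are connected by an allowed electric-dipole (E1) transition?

0

(a)–(b): forbidden (ΔS, ΔL, ΔJ).
(a)–(c): forbidden (ΔS).
(a)–(d): forbidden (ΔS, ΔL, ΔJ).
(b)–(c): forbidden (parity, ΔL, ΔJ).
(b)–(d): forbidden (parity, ΔS).
(c)–(d): forbidden (parity, ΔS, ΔL, ΔJ).
Allowed pairs: 0 of 6.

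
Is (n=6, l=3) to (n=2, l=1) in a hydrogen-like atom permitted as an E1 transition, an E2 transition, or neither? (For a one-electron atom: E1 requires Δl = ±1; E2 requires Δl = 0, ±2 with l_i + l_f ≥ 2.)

E2

Δl = 1 − 3 = -2; l_i + l_f = 4.
E1 (Δl = ±1): not satisfied.
E2 (Δl = 0,±2, l_i+l_f ≥ 2): satisfied.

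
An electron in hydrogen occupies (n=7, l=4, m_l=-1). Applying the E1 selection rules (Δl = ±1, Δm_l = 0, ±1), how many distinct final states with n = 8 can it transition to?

6

E1 requires Δl = ±1, so l_f ∈ {3, 5}; with 0 ≤ l_f ≤ n_f−1 = 7, the allowed l_f values are {3, 5}.
For l_f = 3: m_f ∈ {m_i−1, m_i, m_i+1} ∩ [−3, 3] = {-2, -1, 0} → 3 states.
For l_f = 5: m_f ∈ {m_i−1, m_i, m_i+1} ∩ [−5, 5] = {-2, -1, 0} → 3 states.
Total: 6.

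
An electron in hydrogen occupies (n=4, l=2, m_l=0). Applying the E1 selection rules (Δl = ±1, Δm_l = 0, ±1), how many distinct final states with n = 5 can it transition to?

E1 requires Δl = ±1, so l_f ∈ {1, 3}; with 0 ≤ l_f ≤ n_f−1 = 4, the allowed l_f values are {1, 3}.
For l_f = 1: m_f ∈ {m_i−1, m_i, m_i+1} ∩ [−1, 1] = {-1, 0, 1} → 3 states.
For l_f = 3: m_f ∈ {m_i−1, m_i, m_i+1} ∩ [−3, 3] = {-1, 0, 1} → 3 states.
Total: 6.

6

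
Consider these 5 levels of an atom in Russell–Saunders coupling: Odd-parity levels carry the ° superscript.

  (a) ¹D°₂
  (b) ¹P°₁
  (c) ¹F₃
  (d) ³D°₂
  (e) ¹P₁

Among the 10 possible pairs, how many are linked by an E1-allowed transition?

3

(a)–(b): forbidden (parity).
(a)–(c): allowed.
(a)–(d): forbidden (parity, ΔS).
(a)–(e): allowed.
(b)–(c): forbidden (ΔL, ΔJ).
(b)–(d): forbidden (parity, ΔS).
(b)–(e): allowed.
(c)–(d): forbidden (ΔS).
(c)–(e): forbidden (parity, ΔL, ΔJ).
(d)–(e): forbidden (ΔS).
Allowed pairs: 3 of 10.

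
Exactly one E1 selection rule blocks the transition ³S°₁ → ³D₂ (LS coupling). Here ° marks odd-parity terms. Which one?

Initial level: S=1, L=0, J=1, parity odd. Final level: S=1, L=2, J=2, parity even.
ΔS = 0: S: 1 → 1 — satisfied.
ΔJ = 0, ±1 (not J=0↔0): J: 1 → 2, ΔJ = +1 — satisfied.
ΔL = 0, ±1 (not L=0↔0): L: 0 → 2, ΔL = +2 — violated.
Parity must change: odd → even — satisfied.

the ΔL = 0, ±1 rule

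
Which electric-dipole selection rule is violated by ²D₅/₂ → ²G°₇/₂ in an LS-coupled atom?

Reading off the term symbols: S 1/2→1/2, L 2→4, J 5/2→7/2, parity even→odd.
Parity must change: even → odd — passes.
ΔS = 0: S: 1/2 → 1/2 — passes.
ΔL = 0, ±1 (not L=0↔0): L: 2 → 4, ΔL = +2 — fails.
ΔJ = 0, ±1 (not J=0↔0): J: 5/2 → 7/2, ΔJ = +1 — passes.

the ΔL = 0, ±1 rule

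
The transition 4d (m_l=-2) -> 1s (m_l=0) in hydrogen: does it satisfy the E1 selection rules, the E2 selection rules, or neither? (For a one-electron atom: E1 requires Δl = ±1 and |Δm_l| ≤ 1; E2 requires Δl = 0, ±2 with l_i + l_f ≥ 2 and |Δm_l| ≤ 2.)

Δl = 0 − 2 = -2; l_i + l_f = 2.
Δm_l = +2.
E1 (Δl = ±1, |Δm_l| ≤ 1): not satisfied.
E2 (Δl = 0,±2, l_i+l_f ≥ 2, |Δm_l| ≤ 2): satisfied.

E2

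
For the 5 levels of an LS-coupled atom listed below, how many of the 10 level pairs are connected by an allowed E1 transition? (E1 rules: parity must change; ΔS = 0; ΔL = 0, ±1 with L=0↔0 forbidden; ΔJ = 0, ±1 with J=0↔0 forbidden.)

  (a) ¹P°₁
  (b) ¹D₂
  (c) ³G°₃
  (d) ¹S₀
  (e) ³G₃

(a)–(b): allowed.
(a)–(c): forbidden (parity, ΔS, ΔL, ΔJ).
(a)–(d): allowed.
(a)–(e): forbidden (ΔS, ΔL, ΔJ).
(b)–(c): forbidden (ΔS, ΔL).
(b)–(d): forbidden (parity, ΔL, ΔJ).
(b)–(e): forbidden (parity, ΔS, ΔL).
(c)–(d): forbidden (ΔS, ΔL, ΔJ).
(c)–(e): allowed.
(d)–(e): forbidden (parity, ΔS, ΔL, ΔJ).
Allowed pairs: 3 of 10.

3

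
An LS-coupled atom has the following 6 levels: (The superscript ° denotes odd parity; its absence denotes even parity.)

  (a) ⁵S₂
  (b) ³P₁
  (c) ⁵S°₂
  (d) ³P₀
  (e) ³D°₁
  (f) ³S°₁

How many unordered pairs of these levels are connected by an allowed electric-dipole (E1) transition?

(a)–(b): forbidden (parity, ΔS).
(a)–(c): forbidden (ΔL).
(a)–(d): forbidden (parity, ΔS, ΔJ).
(a)–(e): forbidden (ΔS, ΔL).
(a)–(f): forbidden (ΔS, ΔL).
(b)–(c): forbidden (ΔS).
(b)–(d): forbidden (parity).
(b)–(e): allowed.
(b)–(f): allowed.
(c)–(d): forbidden (ΔS, ΔJ).
(c)–(e): forbidden (parity, ΔS, ΔL).
(c)–(f): forbidden (parity, ΔS, ΔL).
(d)–(e): allowed.
(d)–(f): allowed.
(e)–(f): forbidden (parity, ΔL).
Allowed pairs: 4 of 15.

4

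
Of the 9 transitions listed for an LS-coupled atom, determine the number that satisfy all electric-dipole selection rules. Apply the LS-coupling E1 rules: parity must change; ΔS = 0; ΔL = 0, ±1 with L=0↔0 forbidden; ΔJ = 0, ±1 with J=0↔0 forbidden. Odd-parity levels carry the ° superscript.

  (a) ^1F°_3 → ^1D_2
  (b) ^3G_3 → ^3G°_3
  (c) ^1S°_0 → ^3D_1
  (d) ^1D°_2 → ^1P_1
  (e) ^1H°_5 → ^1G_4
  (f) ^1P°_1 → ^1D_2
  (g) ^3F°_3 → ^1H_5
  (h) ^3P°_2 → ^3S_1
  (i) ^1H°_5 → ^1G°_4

(a) allowed
(b) allowed
(c) forbidden (ΔS, ΔL fail)
(d) allowed
(e) allowed
(f) allowed
(g) forbidden (ΔS, ΔL, ΔJ fail)
(h) allowed
(i) forbidden (parity fails)
Total allowed: 6 of 9.

6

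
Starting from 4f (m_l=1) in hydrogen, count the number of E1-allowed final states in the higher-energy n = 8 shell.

6

E1 requires Δl = ±1, so l_f ∈ {2, 4}; with 0 ≤ l_f ≤ n_f−1 = 7, the allowed l_f values are {2, 4}.
For l_f = 2: m_f ∈ {m_i−1, m_i, m_i+1} ∩ [−2, 2] = {0, 1, 2} → 3 states.
For l_f = 4: m_f ∈ {m_i−1, m_i, m_i+1} ∩ [−4, 4] = {0, 1, 2} → 3 states.
Total: 6.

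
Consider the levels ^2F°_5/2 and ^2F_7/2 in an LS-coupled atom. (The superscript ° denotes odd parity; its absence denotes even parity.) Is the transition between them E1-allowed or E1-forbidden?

Reading off the term symbols: S 1/2→1/2, L 3→3, J 5/2→7/2, parity odd→even.
Parity must change: odd → even — passes.
ΔS = 0: S: 1/2 → 1/2 — passes.
ΔL = 0, ±1 (not L=0↔0): L: 3 → 3, ΔL = +0 — passes.
ΔJ = 0, ±1 (not J=0↔0): J: 5/2 → 7/2, ΔJ = +1 — passes.
All four E1 rules are satisfied.

allowed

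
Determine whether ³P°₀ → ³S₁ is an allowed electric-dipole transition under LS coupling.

allowed

Reading off the term symbols: S 1→1, L 1→0, J 0→1, parity odd→even.
Parity must change: odd → even — ✓.
ΔS = 0: S: 1 → 1 — ✓.
ΔL = 0, ±1 (not L=0↔0): L: 1 → 0, ΔL = -1 — ✓.
ΔJ = 0, ±1 (not J=0↔0): J: 0 → 1, ΔJ = +1 — ✓.
All four E1 rules are satisfied.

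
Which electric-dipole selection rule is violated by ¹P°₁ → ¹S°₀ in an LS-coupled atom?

Parity must change: odd → odd — fails.
ΔS = 0: S: 0 → 0 — passes.
ΔL = 0, ±1 (not L=0↔0): L: 1 → 0, ΔL = -1 — passes.
ΔJ = 0, ±1 (not J=0↔0): J: 1 → 0, ΔJ = -1 — passes.

parity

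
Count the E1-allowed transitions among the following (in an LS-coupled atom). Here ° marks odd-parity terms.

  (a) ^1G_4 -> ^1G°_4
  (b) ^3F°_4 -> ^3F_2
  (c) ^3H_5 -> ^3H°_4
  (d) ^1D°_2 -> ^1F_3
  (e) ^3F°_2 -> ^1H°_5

(a) allowed
(b) forbidden (ΔJ fails)
(c) allowed
(d) allowed
(e) forbidden (parity, ΔS, ΔL, ΔJ fail)
Total allowed: 3 of 5.

3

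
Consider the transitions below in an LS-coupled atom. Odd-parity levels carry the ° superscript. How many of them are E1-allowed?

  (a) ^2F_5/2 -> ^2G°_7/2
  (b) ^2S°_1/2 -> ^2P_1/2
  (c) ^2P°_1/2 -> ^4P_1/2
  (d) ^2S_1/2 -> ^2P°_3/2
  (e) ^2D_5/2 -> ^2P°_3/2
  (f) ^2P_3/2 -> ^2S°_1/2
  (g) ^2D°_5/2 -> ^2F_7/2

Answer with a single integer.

(a) allowed
(b) allowed
(c) forbidden (ΔS fails)
(d) allowed
(e) allowed
(f) allowed
(g) allowed
Total allowed: 6 of 7.

6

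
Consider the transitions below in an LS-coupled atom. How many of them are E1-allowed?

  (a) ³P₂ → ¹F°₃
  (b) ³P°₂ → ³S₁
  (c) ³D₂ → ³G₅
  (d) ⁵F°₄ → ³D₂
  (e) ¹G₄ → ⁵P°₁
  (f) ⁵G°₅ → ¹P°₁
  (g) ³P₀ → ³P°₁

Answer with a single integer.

2

(a) forbidden (ΔS, ΔL fail)
(b) allowed
(c) forbidden (parity, ΔL, ΔJ fail)
(d) forbidden (ΔS, ΔJ fail)
(e) forbidden (ΔS, ΔL, ΔJ fail)
(f) forbidden (parity, ΔS, ΔL, ΔJ fail)
(g) allowed
Total allowed: 2 of 7.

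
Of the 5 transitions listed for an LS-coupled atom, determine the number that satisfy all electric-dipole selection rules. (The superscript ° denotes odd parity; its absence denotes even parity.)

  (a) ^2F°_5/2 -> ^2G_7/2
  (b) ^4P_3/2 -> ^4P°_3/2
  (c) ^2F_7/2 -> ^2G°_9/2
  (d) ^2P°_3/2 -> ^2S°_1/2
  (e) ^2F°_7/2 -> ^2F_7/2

4

(a) allowed
(b) allowed
(c) allowed
(d) forbidden (parity fails)
(e) allowed
Total allowed: 4 of 5.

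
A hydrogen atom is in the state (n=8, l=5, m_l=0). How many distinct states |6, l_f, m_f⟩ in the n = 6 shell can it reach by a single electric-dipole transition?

3

E1 requires Δl = ±1, so l_f ∈ {4, 6}; with 0 ≤ l_f ≤ n_f−1 = 5, the allowed l_f values are {4}.
For l_f = 4: m_f ∈ {m_i−1, m_i, m_i+1} ∩ [−4, 4] = {-1, 0, 1} → 3 states.
Total: 3.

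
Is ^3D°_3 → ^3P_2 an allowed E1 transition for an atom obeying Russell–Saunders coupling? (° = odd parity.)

Reading off the term symbols: S 1→1, L 2→1, J 3→2, parity odd→even.
Parity must change: odd → even — ✓.
ΔS = 0: S: 1 → 1 — ✓.
ΔJ = 0, ±1 (not J=0↔0): J: 3 → 2, ΔJ = -1 — ✓.
ΔL = 0, ±1 (not L=0↔0): L: 2 → 1, ΔL = -1 — ✓.
All four E1 rules are satisfied.

allowed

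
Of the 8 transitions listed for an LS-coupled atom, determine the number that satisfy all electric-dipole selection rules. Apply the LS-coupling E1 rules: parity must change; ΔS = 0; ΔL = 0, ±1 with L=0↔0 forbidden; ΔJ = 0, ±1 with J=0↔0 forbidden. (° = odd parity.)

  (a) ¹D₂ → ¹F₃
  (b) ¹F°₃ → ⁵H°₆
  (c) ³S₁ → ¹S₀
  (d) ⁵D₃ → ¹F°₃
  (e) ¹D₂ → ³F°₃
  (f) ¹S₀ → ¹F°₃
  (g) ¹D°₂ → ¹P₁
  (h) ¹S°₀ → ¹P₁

(a) forbidden (parity fails)
(b) forbidden (parity, ΔS, ΔL, ΔJ fail)
(c) forbidden (parity, ΔS, ΔL fail)
(d) forbidden (ΔS fails)
(e) forbidden (ΔS fails)
(f) forbidden (ΔL, ΔJ fail)
(g) allowed
(h) allowed
Total allowed: 2 of 8.

2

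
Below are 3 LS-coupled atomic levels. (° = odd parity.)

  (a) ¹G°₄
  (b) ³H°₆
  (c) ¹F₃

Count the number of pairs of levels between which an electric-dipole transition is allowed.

(a)–(b): forbidden (parity, ΔS, ΔJ).
(a)–(c): allowed.
(b)–(c): forbidden (ΔS, ΔL, ΔJ).
Allowed pairs: 1 of 3.

1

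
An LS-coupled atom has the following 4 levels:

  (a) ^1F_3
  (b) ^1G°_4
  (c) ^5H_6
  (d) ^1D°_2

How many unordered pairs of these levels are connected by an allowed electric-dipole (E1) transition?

(a)–(b): allowed.
(a)–(c): forbidden (parity, ΔS, ΔL, ΔJ).
(a)–(d): allowed.
(b)–(c): forbidden (ΔS, ΔJ).
(b)–(d): forbidden (parity, ΔL, ΔJ).
(c)–(d): forbidden (ΔS, ΔL, ΔJ).
Allowed pairs: 2 of 6.

2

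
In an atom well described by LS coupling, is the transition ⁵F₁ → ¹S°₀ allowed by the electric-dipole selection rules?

forbidden

Initial level: S=2, L=3, J=1, parity even. Final level: S=0, L=0, J=0, parity odd.
ΔL = 0, ±1 (not L=0↔0): L: 3 → 0, ΔL = -3 — ✗.
ΔS = 0: S: 2 → 0 — ✗.
ΔJ = 0, ±1 (not J=0↔0): J: 1 → 0, ΔJ = -1 — ✓.
Parity must change: even → odd — ✓.
Rule(s) violated: ΔS, ΔL.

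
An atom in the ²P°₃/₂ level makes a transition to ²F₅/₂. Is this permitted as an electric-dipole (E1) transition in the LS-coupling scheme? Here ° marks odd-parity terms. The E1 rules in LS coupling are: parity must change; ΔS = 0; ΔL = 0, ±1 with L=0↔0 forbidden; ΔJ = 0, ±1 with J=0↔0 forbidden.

Reading off the term symbols: S 1/2→1/2, L 1→3, J 3/2→5/2, parity odd→even.
Parity must change: odd → even — ok.
ΔS = 0: S: 1/2 → 1/2 — ok.
ΔL = 0, ±1 (not L=0↔0): L: 1 → 3, ΔL = +2 — fails.
ΔJ = 0, ±1 (not J=0↔0): J: 3/2 → 5/2, ΔJ = +1 — ok.
Rule(s) violated: ΔL.

forbidden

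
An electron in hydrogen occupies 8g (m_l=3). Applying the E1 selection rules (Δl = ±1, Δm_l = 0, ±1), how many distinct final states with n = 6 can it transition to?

E1 requires Δl = ±1, so l_f ∈ {3, 5}; with 0 ≤ l_f ≤ n_f−1 = 5, the allowed l_f values are {3, 5}.
For l_f = 3: m_f ∈ {m_i−1, m_i, m_i+1} ∩ [−3, 3] = {2, 3} → 2 states.
For l_f = 5: m_f ∈ {m_i−1, m_i, m_i+1} ∩ [−5, 5] = {2, 3, 4} → 3 states.
Total: 5.

5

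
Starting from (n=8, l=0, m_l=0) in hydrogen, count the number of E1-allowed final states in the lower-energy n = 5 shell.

E1 requires Δl = ±1, so l_f ∈ {-1, 1}; with 0 ≤ l_f ≤ n_f−1 = 4, the allowed l_f values are {1}.
For l_f = 1: m_f ∈ {m_i−1, m_i, m_i+1} ∩ [−1, 1] = {-1, 0, 1} → 3 states.
Total: 3.

3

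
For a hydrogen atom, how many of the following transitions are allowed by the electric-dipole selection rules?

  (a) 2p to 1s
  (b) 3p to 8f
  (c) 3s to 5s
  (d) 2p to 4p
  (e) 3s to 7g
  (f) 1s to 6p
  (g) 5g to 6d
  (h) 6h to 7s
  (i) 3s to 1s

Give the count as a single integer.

(a) allowed
(b) forbidden — Δl = +2 (E1 requires Δl = ±1)
(c) forbidden — Δl = +0 (E1 requires Δl = ±1)
(d) forbidden — Δl = +0 (E1 requires Δl = ±1)
(e) forbidden — Δl = +4 (E1 requires Δl = ±1)
(f) allowed
(g) forbidden — Δl = -2 (E1 requires Δl = ±1)
(h) forbidden — Δl = -5 (E1 requires Δl = ±1)
(i) forbidden — Δl = +0 (E1 requires Δl = ±1)
Total allowed: 2 of 9.

2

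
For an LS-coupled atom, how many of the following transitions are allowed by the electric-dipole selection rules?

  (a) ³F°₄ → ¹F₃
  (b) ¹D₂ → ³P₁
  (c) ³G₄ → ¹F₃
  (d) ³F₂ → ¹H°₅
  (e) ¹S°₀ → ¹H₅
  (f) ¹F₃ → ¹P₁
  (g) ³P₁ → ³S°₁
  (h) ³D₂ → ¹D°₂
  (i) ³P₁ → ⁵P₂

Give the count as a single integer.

(a) forbidden (ΔS fails)
(b) forbidden (parity, ΔS fail)
(c) forbidden (parity, ΔS fail)
(d) forbidden (ΔS, ΔL, ΔJ fail)
(e) forbidden (ΔL, ΔJ fail)
(f) forbidden (parity, ΔL, ΔJ fail)
(g) allowed
(h) forbidden (ΔS fails)
(i) forbidden (parity, ΔS fail)
Total allowed: 1 of 9.

1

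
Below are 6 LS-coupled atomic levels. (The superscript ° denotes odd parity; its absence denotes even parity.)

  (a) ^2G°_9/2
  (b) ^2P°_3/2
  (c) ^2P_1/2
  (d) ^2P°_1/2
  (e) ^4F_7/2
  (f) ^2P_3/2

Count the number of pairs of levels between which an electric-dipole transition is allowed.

4

(a)–(b): forbidden (parity, ΔL, ΔJ).
(a)–(c): forbidden (ΔL, ΔJ).
(a)–(d): forbidden (parity, ΔL, ΔJ).
(a)–(e): forbidden (ΔS).
(a)–(f): forbidden (ΔL, ΔJ).
(b)–(c): allowed.
(b)–(d): forbidden (parity).
(b)–(e): forbidden (ΔS, ΔL, ΔJ).
(b)–(f): allowed.
(c)–(d): allowed.
(c)–(e): forbidden (parity, ΔS, ΔL, ΔJ).
(c)–(f): forbidden (parity).
(d)–(e): forbidden (ΔS, ΔL, ΔJ).
(d)–(f): allowed.
(e)–(f): forbidden (parity, ΔS, ΔL, ΔJ).
Allowed pairs: 4 of 15.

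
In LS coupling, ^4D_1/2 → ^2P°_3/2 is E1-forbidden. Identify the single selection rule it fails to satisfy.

the ΔS = 0 rule

Parity must change: even → odd — ✓.
ΔS = 0: S: 3/2 → 1/2 — ✗.
ΔL = 0, ±1 (not L=0↔0): L: 2 → 1, ΔL = -1 — ✓.
ΔJ = 0, ±1 (not J=0↔0): J: 1/2 → 3/2, ΔJ = +1 — ✓.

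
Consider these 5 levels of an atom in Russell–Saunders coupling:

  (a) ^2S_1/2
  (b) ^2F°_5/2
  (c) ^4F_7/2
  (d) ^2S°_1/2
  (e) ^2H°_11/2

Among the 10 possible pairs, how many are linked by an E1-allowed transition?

(a)–(b): forbidden (ΔL, ΔJ).
(a)–(c): forbidden (parity, ΔS, ΔL, ΔJ).
(a)–(d): forbidden (ΔL).
(a)–(e): forbidden (ΔL, ΔJ).
(b)–(c): forbidden (ΔS).
(b)–(d): forbidden (parity, ΔL, ΔJ).
(b)–(e): forbidden (parity, ΔL, ΔJ).
(c)–(d): forbidden (ΔS, ΔL, ΔJ).
(c)–(e): forbidden (ΔS, ΔL, ΔJ).
(d)–(e): forbidden (parity, ΔL, ΔJ).
Allowed pairs: 0 of 10.

0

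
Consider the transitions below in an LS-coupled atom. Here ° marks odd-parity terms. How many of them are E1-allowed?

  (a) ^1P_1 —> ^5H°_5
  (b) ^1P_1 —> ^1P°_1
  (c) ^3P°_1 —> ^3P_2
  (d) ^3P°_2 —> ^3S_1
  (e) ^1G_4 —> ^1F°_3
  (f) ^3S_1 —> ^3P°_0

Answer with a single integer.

5

(a) forbidden (ΔS, ΔL, ΔJ fail)
(b) allowed
(c) allowed
(d) allowed
(e) allowed
(f) allowed
Total allowed: 5 of 6.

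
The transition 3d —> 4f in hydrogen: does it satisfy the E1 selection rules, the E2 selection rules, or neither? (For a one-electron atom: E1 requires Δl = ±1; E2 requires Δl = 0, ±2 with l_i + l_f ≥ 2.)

Δl = 3 − 2 = +1; l_i + l_f = 5.
E1 (Δl = ±1): satisfied.
E2 (Δl = 0,±2, l_i+l_f ≥ 2): not satisfied.

E1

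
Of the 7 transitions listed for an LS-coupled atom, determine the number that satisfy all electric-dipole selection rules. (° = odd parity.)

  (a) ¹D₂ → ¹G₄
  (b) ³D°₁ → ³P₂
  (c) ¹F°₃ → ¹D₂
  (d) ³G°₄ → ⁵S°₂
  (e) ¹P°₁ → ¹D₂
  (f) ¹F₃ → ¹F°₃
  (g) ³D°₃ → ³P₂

(a) forbidden (parity, ΔL, ΔJ fail)
(b) allowed
(c) allowed
(d) forbidden (parity, ΔS, ΔL, ΔJ fail)
(e) allowed
(f) allowed
(g) allowed
Total allowed: 5 of 7.

5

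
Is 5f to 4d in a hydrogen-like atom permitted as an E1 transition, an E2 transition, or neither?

E1

Δl = 2 − 3 = -1; l_i + l_f = 5.
E1 (Δl = ±1): satisfied.
E2 (Δl = 0,±2, l_i+l_f ≥ 2): not satisfied.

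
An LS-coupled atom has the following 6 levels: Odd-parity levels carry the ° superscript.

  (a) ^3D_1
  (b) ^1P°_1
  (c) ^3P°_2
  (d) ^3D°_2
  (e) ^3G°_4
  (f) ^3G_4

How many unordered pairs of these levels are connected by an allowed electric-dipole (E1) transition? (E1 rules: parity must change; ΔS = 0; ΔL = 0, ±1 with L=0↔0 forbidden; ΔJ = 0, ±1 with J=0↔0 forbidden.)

(a)–(b): forbidden (ΔS).
(a)–(c): allowed.
(a)–(d): allowed.
(a)–(e): forbidden (ΔL, ΔJ).
(a)–(f): forbidden (parity, ΔL, ΔJ).
(b)–(c): forbidden (parity, ΔS).
(b)–(d): forbidden (parity, ΔS).
(b)–(e): forbidden (parity, ΔS, ΔL, ΔJ).
(b)–(f): forbidden (ΔS, ΔL, ΔJ).
(c)–(d): forbidden (parity).
(c)–(e): forbidden (parity, ΔL, ΔJ).
(c)–(f): forbidden (ΔL, ΔJ).
(d)–(e): forbidden (parity, ΔL, ΔJ).
(d)–(f): forbidden (ΔL, ΔJ).
(e)–(f): allowed.
Allowed pairs: 3 of 15.

3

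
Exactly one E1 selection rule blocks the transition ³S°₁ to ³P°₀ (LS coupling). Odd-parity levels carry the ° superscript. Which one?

parity

Parity must change: odd → odd — fails.
ΔS = 0: S: 1 → 1 — passes.
ΔL = 0, ±1 (not L=0↔0): L: 0 → 1, ΔL = +1 — passes.
ΔJ = 0, ±1 (not J=0↔0): J: 1 → 0, ΔJ = -1 — passes.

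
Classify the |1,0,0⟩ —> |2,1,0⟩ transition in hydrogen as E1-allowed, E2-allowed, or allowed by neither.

Δl = 1 − 0 = +1; l_i + l_f = 1.
Δm_l = +0.
E1 (Δl = ±1, |Δm_l| ≤ 1): satisfied.
E2 (Δl = 0,±2, l_i+l_f ≥ 2, |Δm_l| ≤ 2): not satisfied.

E1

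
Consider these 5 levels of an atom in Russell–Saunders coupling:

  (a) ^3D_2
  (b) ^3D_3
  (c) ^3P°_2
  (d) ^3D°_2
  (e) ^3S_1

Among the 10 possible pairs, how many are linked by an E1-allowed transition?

(a)–(b): forbidden (parity).
(a)–(c): allowed.
(a)–(d): allowed.
(a)–(e): forbidden (parity, ΔL).
(b)–(c): allowed.
(b)–(d): allowed.
(b)–(e): forbidden (parity, ΔL, ΔJ).
(c)–(d): forbidden (parity).
(c)–(e): allowed.
(d)–(e): forbidden (ΔL).
Allowed pairs: 5 of 10.

5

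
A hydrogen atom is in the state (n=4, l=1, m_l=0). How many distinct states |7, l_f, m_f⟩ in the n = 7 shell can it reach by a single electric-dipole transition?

4

E1 requires Δl = ±1, so l_f ∈ {0, 2}; with 0 ≤ l_f ≤ n_f−1 = 6, the allowed l_f values are {0, 2}.
For l_f = 0: m_f ∈ {m_i−1, m_i, m_i+1} ∩ [−0, 0] = {0} → 1 state.
For l_f = 2: m_f ∈ {m_i−1, m_i, m_i+1} ∩ [−2, 2] = {-1, 0, 1} → 3 states.
Total: 4.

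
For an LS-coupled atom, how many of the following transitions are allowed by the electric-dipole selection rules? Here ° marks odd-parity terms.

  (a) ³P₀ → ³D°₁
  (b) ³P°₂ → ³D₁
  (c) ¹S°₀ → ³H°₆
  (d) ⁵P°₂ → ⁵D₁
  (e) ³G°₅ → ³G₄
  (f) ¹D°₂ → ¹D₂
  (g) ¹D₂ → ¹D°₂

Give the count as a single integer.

(a) allowed
(b) allowed
(c) forbidden (parity, ΔS, ΔL, ΔJ fail)
(d) allowed
(e) allowed
(f) allowed
(g) allowed
Total allowed: 6 of 7.

6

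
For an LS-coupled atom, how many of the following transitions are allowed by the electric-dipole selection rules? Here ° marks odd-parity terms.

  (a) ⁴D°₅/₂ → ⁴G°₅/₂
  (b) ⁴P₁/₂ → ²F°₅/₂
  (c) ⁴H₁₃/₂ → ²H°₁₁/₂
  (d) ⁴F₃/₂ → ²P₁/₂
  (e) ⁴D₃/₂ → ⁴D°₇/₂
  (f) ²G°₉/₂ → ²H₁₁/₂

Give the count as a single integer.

1

(a) forbidden (parity, ΔL fail)
(b) forbidden (ΔS, ΔL, ΔJ fail)
(c) forbidden (ΔS fails)
(d) forbidden (parity, ΔS, ΔL fail)
(e) forbidden (ΔJ fails)
(f) allowed
Total allowed: 1 of 6.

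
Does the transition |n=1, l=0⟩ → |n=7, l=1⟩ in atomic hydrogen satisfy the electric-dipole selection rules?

l: 0 → 1 (Δl = +1). Δl = ±1 satisfied.
All E1 selection rules are satisfied.

allowed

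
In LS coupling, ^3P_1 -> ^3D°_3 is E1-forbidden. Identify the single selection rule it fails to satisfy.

the ΔJ = 0, ±1 rule

Initial level: S=1, L=1, J=1, parity even. Final level: S=1, L=2, J=3, parity odd.
ΔL = 0, ±1 (not L=0↔0): L: 1 → 2, ΔL = +1 — passes.
Parity must change: even → odd — passes.
ΔJ = 0, ±1 (not J=0↔0): J: 1 → 3, ΔJ = +2 — fails.
ΔS = 0: S: 1 → 1 — passes.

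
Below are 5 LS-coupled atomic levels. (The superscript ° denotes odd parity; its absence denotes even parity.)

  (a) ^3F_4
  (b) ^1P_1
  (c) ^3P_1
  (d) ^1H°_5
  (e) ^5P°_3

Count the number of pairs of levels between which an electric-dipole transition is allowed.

0

(a)–(b): forbidden (parity, ΔS, ΔL, ΔJ).
(a)–(c): forbidden (parity, ΔL, ΔJ).
(a)–(d): forbidden (ΔS, ΔL).
(a)–(e): forbidden (ΔS, ΔL).
(b)–(c): forbidden (parity, ΔS).
(b)–(d): forbidden (ΔL, ΔJ).
(b)–(e): forbidden (ΔS, ΔJ).
(c)–(d): forbidden (ΔS, ΔL, ΔJ).
(c)–(e): forbidden (ΔS, ΔJ).
(d)–(e): forbidden (parity, ΔS, ΔL, ΔJ).
Allowed pairs: 0 of 10.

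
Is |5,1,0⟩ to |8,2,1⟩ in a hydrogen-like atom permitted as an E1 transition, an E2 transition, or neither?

Δl = 2 − 1 = +1; l_i + l_f = 3.
Δm_l = +1.
E1 (Δl = ±1, |Δm_l| ≤ 1): satisfied.
E2 (Δl = 0,±2, l_i+l_f ≥ 2, |Δm_l| ≤ 2): not satisfied.

E1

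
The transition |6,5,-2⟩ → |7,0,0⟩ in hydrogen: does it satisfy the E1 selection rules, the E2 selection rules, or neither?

neither

Δl = 0 − 5 = -5; l_i + l_f = 5.
Δm_l = +2.
E1 (Δl = ±1, |Δm_l| ≤ 1): not satisfied.
E2 (Δl = 0,±2, l_i+l_f ≥ 2, |Δm_l| ≤ 2): not satisfied.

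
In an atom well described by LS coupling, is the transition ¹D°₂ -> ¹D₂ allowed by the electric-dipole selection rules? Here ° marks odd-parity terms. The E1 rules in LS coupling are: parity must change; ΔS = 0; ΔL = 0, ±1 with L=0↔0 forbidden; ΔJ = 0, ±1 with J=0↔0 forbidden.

allowed

Initial level: S=0, L=2, J=2, parity odd. Final level: S=0, L=2, J=2, parity even.
Parity must change: odd → even — ✓.
ΔS = 0: S: 0 → 0 — ✓.
ΔL = 0, ±1 (not L=0↔0): L: 2 → 2, ΔL = +0 — ✓.
ΔJ = 0, ±1 (not J=0↔0): J: 2 → 2, ΔJ = +0 — ✓.
All four E1 rules are satisfied.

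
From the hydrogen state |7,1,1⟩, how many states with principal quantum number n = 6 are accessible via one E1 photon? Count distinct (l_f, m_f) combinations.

4

E1 requires Δl = ±1, so l_f ∈ {0, 2}; with 0 ≤ l_f ≤ n_f−1 = 5, the allowed l_f values are {0, 2}.
For l_f = 0: m_f ∈ {m_i−1, m_i, m_i+1} ∩ [−0, 0] = {0} → 1 state.
For l_f = 2: m_f ∈ {m_i−1, m_i, m_i+1} ∩ [−2, 2] = {0, 1, 2} → 3 states.
Total: 4.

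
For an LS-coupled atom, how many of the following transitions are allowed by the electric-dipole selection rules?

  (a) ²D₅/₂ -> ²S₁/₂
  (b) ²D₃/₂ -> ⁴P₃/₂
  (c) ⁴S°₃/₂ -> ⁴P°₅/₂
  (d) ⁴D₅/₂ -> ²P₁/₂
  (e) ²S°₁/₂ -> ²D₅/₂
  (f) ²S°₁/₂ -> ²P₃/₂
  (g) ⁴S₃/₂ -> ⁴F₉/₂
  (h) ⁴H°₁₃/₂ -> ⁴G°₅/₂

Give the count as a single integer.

(a) forbidden (parity, ΔL, ΔJ fail)
(b) forbidden (parity, ΔS fail)
(c) forbidden (parity fails)
(d) forbidden (parity, ΔS, ΔJ fail)
(e) forbidden (ΔL, ΔJ fail)
(f) allowed
(g) forbidden (parity, ΔL, ΔJ fail)
(h) forbidden (parity, ΔJ fail)
Total allowed: 1 of 8.

1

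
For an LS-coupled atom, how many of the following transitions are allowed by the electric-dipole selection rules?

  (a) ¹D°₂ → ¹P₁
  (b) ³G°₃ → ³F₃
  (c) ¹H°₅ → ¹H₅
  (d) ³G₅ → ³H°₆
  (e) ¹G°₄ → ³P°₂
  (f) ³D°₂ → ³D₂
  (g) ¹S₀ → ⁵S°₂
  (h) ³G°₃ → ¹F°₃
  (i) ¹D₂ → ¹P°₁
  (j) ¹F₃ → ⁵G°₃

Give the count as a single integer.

(a) allowed
(b) allowed
(c) allowed
(d) allowed
(e) forbidden (parity, ΔS, ΔL, ΔJ fail)
(f) allowed
(g) forbidden (ΔS, ΔL, ΔJ fail)
(h) forbidden (parity, ΔS fail)
(i) allowed
(j) forbidden (ΔS fails)
Total allowed: 6 of 10.

6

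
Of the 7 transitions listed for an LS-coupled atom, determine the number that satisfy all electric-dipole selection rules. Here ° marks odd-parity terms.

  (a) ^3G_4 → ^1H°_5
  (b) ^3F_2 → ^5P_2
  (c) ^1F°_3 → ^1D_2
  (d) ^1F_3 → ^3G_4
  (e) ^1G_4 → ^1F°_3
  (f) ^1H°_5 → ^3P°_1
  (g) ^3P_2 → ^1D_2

(a) forbidden (ΔS fails)
(b) forbidden (parity, ΔS, ΔL fail)
(c) allowed
(d) forbidden (parity, ΔS fail)
(e) allowed
(f) forbidden (parity, ΔS, ΔL, ΔJ fail)
(g) forbidden (parity, ΔS fail)
Total allowed: 2 of 7.

2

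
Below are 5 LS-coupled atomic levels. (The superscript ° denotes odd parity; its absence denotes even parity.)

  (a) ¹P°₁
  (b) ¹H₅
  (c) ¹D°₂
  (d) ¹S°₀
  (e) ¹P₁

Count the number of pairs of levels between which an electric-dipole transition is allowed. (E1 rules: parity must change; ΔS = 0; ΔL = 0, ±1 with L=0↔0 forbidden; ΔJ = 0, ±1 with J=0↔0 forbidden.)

3

(a)–(b): forbidden (ΔL, ΔJ).
(a)–(c): forbidden (parity).
(a)–(d): forbidden (parity).
(a)–(e): allowed.
(b)–(c): forbidden (ΔL, ΔJ).
(b)–(d): forbidden (ΔL, ΔJ).
(b)–(e): forbidden (parity, ΔL, ΔJ).
(c)–(d): forbidden (parity, ΔL, ΔJ).
(c)–(e): allowed.
(d)–(e): allowed.
Allowed pairs: 3 of 10.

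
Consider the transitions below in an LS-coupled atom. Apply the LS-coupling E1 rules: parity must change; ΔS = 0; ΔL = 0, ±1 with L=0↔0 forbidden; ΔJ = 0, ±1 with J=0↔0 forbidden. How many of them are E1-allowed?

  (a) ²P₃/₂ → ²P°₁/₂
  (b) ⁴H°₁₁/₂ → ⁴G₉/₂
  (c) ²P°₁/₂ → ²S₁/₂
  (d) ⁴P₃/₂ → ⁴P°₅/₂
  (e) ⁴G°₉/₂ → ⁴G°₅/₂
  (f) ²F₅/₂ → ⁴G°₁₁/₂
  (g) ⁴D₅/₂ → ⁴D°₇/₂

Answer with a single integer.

5

(a) allowed
(b) allowed
(c) allowed
(d) allowed
(e) forbidden (parity, ΔJ fail)
(f) forbidden (ΔS, ΔJ fail)
(g) allowed
Total allowed: 5 of 7.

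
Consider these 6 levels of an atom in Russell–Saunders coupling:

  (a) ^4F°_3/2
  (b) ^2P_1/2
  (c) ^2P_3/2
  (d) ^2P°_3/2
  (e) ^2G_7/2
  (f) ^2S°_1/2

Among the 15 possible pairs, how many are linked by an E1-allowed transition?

(a)–(b): forbidden (ΔS, ΔL).
(a)–(c): forbidden (ΔS, ΔL).
(a)–(d): forbidden (parity, ΔS, ΔL).
(a)–(e): forbidden (ΔS, ΔJ).
(a)–(f): forbidden (parity, ΔS, ΔL).
(b)–(c): forbidden (parity).
(b)–(d): allowed.
(b)–(e): forbidden (parity, ΔL, ΔJ).
(b)–(f): allowed.
(c)–(d): allowed.
(c)–(e): forbidden (parity, ΔL, ΔJ).
(c)–(f): allowed.
(d)–(e): forbidden (ΔL, ΔJ).
(d)–(f): forbidden (parity).
(e)–(f): forbidden (ΔL, ΔJ).
Allowed pairs: 4 of 15.

4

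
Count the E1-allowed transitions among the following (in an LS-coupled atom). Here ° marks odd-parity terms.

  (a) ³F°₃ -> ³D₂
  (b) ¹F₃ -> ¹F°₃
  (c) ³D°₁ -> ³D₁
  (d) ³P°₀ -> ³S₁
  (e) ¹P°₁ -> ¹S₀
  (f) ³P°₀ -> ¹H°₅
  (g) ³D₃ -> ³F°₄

(a) allowed
(b) allowed
(c) allowed
(d) allowed
(e) allowed
(f) forbidden (parity, ΔS, ΔL, ΔJ fail)
(g) allowed
Total allowed: 6 of 7.

6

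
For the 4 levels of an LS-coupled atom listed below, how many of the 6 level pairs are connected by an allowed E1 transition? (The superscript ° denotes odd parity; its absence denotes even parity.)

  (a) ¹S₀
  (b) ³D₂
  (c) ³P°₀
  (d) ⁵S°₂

(a)–(b): forbidden (parity, ΔS, ΔL, ΔJ).
(a)–(c): forbidden (ΔS, ΔJ).
(a)–(d): forbidden (ΔS, ΔL, ΔJ).
(b)–(c): forbidden (ΔJ).
(b)–(d): forbidden (ΔS, ΔL).
(c)–(d): forbidden (parity, ΔS, ΔJ).
Allowed pairs: 0 of 6.

0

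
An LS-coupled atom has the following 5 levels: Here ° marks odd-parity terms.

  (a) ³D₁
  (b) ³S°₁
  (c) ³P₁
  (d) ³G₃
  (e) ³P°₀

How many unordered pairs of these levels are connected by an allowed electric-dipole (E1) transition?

3

(a)–(b): forbidden (ΔL).
(a)–(c): forbidden (parity).
(a)–(d): forbidden (parity, ΔL, ΔJ).
(a)–(e): allowed.
(b)–(c): allowed.
(b)–(d): forbidden (ΔL, ΔJ).
(b)–(e): forbidden (parity).
(c)–(d): forbidden (parity, ΔL, ΔJ).
(c)–(e): allowed.
(d)–(e): forbidden (ΔL, ΔJ).
Allowed pairs: 3 of 10.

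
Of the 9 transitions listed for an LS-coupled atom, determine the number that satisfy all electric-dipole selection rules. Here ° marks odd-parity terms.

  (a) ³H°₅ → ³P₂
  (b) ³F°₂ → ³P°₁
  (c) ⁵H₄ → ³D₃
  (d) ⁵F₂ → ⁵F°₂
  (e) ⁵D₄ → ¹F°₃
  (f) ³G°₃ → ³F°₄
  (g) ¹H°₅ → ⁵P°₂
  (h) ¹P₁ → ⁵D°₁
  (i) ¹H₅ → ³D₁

(a) forbidden (ΔL, ΔJ fail)
(b) forbidden (parity, ΔL fail)
(c) forbidden (parity, ΔS, ΔL fail)
(d) allowed
(e) forbidden (ΔS fails)
(f) forbidden (parity fails)
(g) forbidden (parity, ΔS, ΔL, ΔJ fail)
(h) forbidden (ΔS fails)
(i) forbidden (parity, ΔS, ΔL, ΔJ fail)
Total allowed: 1 of 9.

1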